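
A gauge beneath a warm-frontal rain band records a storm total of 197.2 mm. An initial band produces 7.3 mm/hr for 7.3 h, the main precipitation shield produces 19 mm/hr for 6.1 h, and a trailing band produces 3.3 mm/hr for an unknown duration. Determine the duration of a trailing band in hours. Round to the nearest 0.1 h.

duration ≈ 8.5 h

Known phases: 7.3 × 7.3 + 19 × 6.1 = 53.29 + 115.9 = 169.19 mm.
Remaining depth = 197.2 − 169.19 = 28.01 mm.
Duration = 28.01 / 3.3 = 8.5 h.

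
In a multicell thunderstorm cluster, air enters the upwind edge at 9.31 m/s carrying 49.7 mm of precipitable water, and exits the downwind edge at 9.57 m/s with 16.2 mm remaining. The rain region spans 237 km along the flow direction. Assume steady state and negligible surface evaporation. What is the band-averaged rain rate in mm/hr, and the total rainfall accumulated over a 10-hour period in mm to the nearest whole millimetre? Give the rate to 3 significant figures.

Column moisture flux per unit crosswind length is F = V × PW.
Inflow: F_in = 9.31 × 49.7 = 462.707 mm·m/s
Outflow: F_out = 9.57 × 16.2 = 155.034 mm·m/s
Steady-state rate R = (F_in − F_out)/L = (462.707 − 155.034) / 237000 m = 1.298e-03 mm/s.
R = 1.298e-03 × 3600 = 4.67 mm/hr.
Over 10 h: total = 4.67 × 10 = 46.7 ≈ 47 mm.

R ≈ 4.67 mm/hr; total ≈ 47 mm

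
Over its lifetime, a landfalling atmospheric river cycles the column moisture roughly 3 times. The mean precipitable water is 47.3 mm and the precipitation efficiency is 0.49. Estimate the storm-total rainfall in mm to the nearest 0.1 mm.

rainfall ≈ 69.5 mm

Each cycle deposits ε × PW = 0.49 × 47.3 = 23.177 mm.
Over 3 cycles: 3 × 23.177 = 69.5 mm.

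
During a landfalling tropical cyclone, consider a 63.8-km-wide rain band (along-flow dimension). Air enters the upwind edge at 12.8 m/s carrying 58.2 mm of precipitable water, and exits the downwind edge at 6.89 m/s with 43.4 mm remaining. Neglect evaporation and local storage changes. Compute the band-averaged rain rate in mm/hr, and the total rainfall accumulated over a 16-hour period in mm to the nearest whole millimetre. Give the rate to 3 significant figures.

R ≈ 25.2 mm/hr; total ≈ 403 mm

Column moisture flux per unit crosswind length is F = V × PW.
Inflow: F_in = 12.8 × 58.2 = 744.96 mm·m/s
Outflow: F_out = 6.89 × 43.4 = 299.026 mm·m/s
Steady-state rate R = (F_in − F_out)/L = (744.96 − 299.026) / 63800 m = 6.990e-03 mm/s.
R = 6.990e-03 × 3600 = 25.2 mm/hr.
Over 16 h: total = 25.2 × 16 = 403.2 ≈ 403 mm.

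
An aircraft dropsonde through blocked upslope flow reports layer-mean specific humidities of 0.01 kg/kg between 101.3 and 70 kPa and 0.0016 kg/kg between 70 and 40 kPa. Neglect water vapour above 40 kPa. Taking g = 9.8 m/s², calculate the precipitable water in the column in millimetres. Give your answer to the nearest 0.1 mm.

Precipitable water is the column-integrated vapour mass per unit area: PW = (1/g) Σ q̄ Δp, with q in kg/kg and Δp in Pa (1 kg/m² of water = 1 mm).
Layer 101.3–70 kPa: Δp = 313 hPa = 31300 Pa, q̄ = 0.01 kg/kg → 0.01 × 31300 / 9.8 = 31.94 mm
Layer 70–40 kPa: Δp = 300 hPa = 30000 Pa, q̄ = 0.0016 kg/kg → 0.0016 × 30000 / 9.8 = 4.90 mm
PW = 31.94 + 4.90 = 36.84 ≈ 36.8 mm.

PW ≈ 36.8 mm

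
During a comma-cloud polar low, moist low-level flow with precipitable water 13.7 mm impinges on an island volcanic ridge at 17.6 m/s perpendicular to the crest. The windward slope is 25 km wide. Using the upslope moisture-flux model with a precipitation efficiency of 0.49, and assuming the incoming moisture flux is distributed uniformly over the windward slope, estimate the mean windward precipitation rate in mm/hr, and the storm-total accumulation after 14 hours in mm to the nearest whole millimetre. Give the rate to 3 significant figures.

R ≈ 17.0 mm/hr; total ≈ 238 mm

Incoming column moisture flux per unit ridge length: F = V × PW = 17.6 × 13.7 = 241.12 mm·m/s.
Spread over the 25 km slope with efficiency ε = 0.49: R = ε·F/W = 0.49 × 241.12 / 25000 m = 4.726e-03 mm/s.
R = 4.726e-03 × 3600 = 17.0 mm/hr.
Over 14 h: total = 17.0 × 14 = 238 mm.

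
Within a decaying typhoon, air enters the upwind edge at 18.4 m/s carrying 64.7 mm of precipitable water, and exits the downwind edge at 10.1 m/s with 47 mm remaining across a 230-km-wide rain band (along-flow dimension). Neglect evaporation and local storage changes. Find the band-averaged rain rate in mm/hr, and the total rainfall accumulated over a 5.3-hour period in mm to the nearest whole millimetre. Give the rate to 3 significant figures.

R ≈ 11.2 mm/hr; total ≈ 59 mm

Column moisture flux per unit crosswind length is F = V × PW.
Inflow: F_in = 18.4 × 64.7 = 1190.48 mm·m/s
Outflow: F_out = 10.1 × 47 = 474.7 mm·m/s
Steady-state rate R = (F_in − F_out)/L = (1190.48 − 474.7) / 230000 m = 3.112e-03 mm/s.
R = 3.112e-03 × 3600 = 11.2 mm/hr.
Over 5.3 h: total = 11.2 × 5.3 = 59.36 ≈ 59 mm.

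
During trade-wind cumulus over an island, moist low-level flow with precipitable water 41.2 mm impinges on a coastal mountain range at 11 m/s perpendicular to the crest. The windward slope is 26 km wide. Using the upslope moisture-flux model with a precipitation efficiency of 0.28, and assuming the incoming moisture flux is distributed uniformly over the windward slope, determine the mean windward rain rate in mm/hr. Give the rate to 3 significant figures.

Incoming column moisture flux per unit ridge length: F = V × PW = 11 × 41.2 = 453.2 mm·m/s.
Spread over the 26 km slope with efficiency ε = 0.28: R = ε·F/W = 0.28 × 453.2 / 26000 m = 4.881e-03 mm/s.
R = 4.881e-03 × 3600 = 17.6 mm/hr.

R ≈ 17.6 mm/hr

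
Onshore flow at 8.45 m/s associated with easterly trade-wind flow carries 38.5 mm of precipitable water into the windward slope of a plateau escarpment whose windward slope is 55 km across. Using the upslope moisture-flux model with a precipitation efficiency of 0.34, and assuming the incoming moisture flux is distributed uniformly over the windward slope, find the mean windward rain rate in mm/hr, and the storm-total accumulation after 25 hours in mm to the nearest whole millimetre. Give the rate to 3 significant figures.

R ≈ 7.24 mm/hr; total ≈ 181 mm

Incoming column moisture flux per unit ridge length: F = V × PW = 8.45 × 38.5 = 325.325 mm·m/s.
Spread over the 55 km slope with efficiency ε = 0.34: R = ε·F/W = 0.34 × 325.325 / 55000 m = 2.011e-03 mm/s.
R = 2.011e-03 × 3600 = 7.24 mm/hr.
Over 25 h: total = 7.24 × 25 = 181 mm.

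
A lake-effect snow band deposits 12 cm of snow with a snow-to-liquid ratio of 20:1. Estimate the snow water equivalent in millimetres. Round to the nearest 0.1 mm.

SWE ≈ 6.0 mm

SWE = snow depth / ratio = 12 cm / 20 = 0.600 cm = 6.0 mm.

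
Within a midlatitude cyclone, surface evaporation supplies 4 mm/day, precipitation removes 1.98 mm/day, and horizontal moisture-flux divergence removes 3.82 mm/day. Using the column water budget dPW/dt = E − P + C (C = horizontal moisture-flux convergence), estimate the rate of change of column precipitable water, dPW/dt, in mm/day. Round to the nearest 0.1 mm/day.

dPW/dt ≈ -1.8 mm/day

dPW/dt = E − P + C = 4 − 1.98 + (-3.82) = -1.8 mm/day.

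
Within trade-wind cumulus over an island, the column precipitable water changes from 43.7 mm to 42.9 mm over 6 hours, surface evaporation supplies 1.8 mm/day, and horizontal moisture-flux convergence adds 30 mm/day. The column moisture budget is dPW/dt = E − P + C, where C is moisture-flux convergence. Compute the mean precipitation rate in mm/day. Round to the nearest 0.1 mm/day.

P ≈ 35.0 mm/day

dPW/dt = (42.9 − 43.7) mm / (6/24 day) = -3.200 mm/day.
P = E + C − dPW/dt = 1.8 + (30) − (-3.200) = 35.0 mm/day.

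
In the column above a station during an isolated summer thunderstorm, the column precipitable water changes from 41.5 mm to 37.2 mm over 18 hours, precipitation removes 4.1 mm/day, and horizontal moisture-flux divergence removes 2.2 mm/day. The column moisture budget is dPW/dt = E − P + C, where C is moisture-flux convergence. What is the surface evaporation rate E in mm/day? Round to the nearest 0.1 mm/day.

E ≈ 0.6 mm/day

dPW/dt = (37.2 − 41.5) mm / (18/24 day) = -5.733 mm/day.
E = dPW/dt + P − C = (-5.733) + 4.1 − (-2.2) = 0.6 mm/day.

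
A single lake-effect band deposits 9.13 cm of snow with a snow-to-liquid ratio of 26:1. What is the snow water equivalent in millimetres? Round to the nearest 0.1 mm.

SWE = snow depth / ratio = 9.13 cm / 26 = 0.351 cm = 3.5 mm.

SWE ≈ 3.5 mm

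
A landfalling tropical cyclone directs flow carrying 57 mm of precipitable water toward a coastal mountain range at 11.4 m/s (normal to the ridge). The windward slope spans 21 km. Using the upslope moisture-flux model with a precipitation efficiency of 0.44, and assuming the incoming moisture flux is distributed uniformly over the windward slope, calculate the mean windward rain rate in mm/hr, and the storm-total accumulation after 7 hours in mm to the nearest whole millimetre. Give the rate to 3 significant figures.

Incoming column moisture flux per unit ridge length: F = V × PW = 11.4 × 57 = 649.8 mm·m/s.
Spread over the 21 km slope with efficiency ε = 0.44: R = ε·F/W = 0.44 × 649.8 / 21000 m = 1.361e-02 mm/s.
R = 1.361e-02 × 3600 = 49.0 mm/hr.
Over 7 h: total = 49.0 × 7 = 343 mm.

R ≈ 49.0 mm/hr; total ≈ 343 mm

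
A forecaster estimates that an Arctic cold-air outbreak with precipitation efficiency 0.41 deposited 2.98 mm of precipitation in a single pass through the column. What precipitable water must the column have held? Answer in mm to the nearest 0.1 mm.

PW ≈ 7.3 mm

PW = precipitation / ε = 2.98 / 0.41 = 7.3 mm.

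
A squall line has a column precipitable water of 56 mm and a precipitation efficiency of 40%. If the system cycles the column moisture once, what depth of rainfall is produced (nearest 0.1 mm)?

rainfall ≈ 22.4 mm

Rainfall = ε × PW = 0.40 × 56 = 22.4 mm.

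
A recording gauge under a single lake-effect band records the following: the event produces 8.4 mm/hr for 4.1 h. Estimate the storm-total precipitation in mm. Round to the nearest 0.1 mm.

total ≈ 34.4 mm

Total = Σ Rᵢ Δtᵢ = 8.4 × 4.1
      = 34.44 = 34.4 mm.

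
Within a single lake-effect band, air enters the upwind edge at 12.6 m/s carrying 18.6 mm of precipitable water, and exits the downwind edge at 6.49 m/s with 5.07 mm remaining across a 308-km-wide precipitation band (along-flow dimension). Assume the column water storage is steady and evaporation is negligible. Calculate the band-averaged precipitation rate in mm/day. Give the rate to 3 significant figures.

R ≈ 56.5 mm/day

Column moisture flux per unit crosswind length is F = V × PW.
Inflow: F_in = 12.6 × 18.6 = 234.36 mm·m/s
Outflow: F_out = 6.49 × 5.07 = 32.9043 mm·m/s
Steady-state rate R = (F_in − F_out)/L = (234.36 − 32.9043) / 308000 m = 6.541e-04 mm/s.
R = 6.541e-04 × 3600 × 24 = 56.5 mm/day.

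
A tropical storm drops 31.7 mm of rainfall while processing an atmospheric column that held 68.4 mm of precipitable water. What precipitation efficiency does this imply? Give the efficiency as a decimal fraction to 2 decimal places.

ε = rainfall / PW = 31.7 / 68.4 = 0.46.

ε ≈ 0.46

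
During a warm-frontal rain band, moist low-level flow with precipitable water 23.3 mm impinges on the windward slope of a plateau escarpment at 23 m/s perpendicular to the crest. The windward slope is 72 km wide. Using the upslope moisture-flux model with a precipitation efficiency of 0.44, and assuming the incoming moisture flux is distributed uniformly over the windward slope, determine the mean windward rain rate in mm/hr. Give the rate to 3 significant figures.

R ≈ 11.8 mm/hr

Incoming column moisture flux per unit ridge length: F = V × PW = 23 × 23.3 = 535.9 mm·m/s.
Spread over the 72 km slope with efficiency ε = 0.44: R = ε·F/W = 0.44 × 535.9 / 72000 m = 3.275e-03 mm/s.
R = 3.275e-03 × 3600 = 11.8 mm/hr.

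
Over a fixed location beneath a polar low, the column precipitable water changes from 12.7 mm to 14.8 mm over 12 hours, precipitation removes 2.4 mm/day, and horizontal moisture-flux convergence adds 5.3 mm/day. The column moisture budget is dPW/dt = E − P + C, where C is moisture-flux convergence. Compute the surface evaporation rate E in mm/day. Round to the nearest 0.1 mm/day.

E ≈ 1.3 mm/day

dPW/dt = (14.8 − 12.7) mm / (12/24 day) = +4.200 mm/day.
E = dPW/dt + P − C = (+4.200) + 2.4 − (5.3) = 1.3 mm/day.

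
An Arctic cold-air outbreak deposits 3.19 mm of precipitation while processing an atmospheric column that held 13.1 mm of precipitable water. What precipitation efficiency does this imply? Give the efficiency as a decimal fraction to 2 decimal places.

ε ≈ 0.24

ε = precipitation / PW = 3.19 / 13.1 = 0.24.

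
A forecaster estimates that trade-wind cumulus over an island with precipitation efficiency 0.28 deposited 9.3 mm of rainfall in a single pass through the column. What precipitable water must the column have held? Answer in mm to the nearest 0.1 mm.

PW ≈ 33.2 mm

PW = rainfall / ε = 9.3 / 0.28 = 33.2 mm.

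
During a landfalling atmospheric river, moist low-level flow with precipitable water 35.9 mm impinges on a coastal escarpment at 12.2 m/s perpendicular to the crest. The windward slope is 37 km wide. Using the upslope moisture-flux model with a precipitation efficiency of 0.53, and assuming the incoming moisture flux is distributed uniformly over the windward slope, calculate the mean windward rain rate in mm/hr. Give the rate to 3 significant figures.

Incoming column moisture flux per unit ridge length: F = V × PW = 12.2 × 35.9 = 437.98 mm·m/s.
Spread over the 37 km slope with efficiency ε = 0.53: R = ε·F/W = 0.53 × 437.98 / 37000 m = 6.274e-03 mm/s.
R = 6.274e-03 × 3600 = 22.6 mm/hr.

R ≈ 22.6 mm/hr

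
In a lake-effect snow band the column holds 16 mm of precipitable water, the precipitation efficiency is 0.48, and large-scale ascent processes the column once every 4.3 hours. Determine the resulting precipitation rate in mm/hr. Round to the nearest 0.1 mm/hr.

Each overturning extracts ε × PW = 0.48 × 16 = 7.68 mm.
Rate = ε·PW / τ = 7.68 / 4.3 h = 1.8 mm/hr.

R ≈ 1.8 mm/hr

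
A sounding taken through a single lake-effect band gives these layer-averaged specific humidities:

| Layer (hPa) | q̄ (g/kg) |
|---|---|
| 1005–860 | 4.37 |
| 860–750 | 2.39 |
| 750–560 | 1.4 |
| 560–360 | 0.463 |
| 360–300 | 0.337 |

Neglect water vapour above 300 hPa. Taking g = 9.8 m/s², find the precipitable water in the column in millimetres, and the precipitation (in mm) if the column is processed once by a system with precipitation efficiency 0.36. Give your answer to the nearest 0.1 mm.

Precipitable water is the column-integrated vapour mass per unit area: PW = (1/g) Σ q̄ Δp, with q in kg/kg and Δp in Pa (1 kg/m² of water = 1 mm).
Layer 1005–860 hPa: Δp = 145 hPa = 14500 Pa, q̄ = 0.00437 kg/kg → 0.00437 × 14500 / 9.8 = 6.47 mm
Layer 860–750 hPa: Δp = 110 hPa = 11000 Pa, q̄ = 0.00239 kg/kg → 0.00239 × 11000 / 9.8 = 2.68 mm
Layer 750–560 hPa: Δp = 190 hPa = 19000 Pa, q̄ = 0.0014 kg/kg → 0.0014 × 19000 / 9.8 = 2.71 mm
Layer 560–360 hPa: Δp = 200 hPa = 20000 Pa, q̄ = 0.000463 kg/kg → 0.000463 × 20000 / 9.8 = 0.94 mm
Layer 360–300 hPa: Δp = 60 hPa = 6000 Pa, q̄ = 0.000337 kg/kg → 0.000337 × 6000 / 9.8 = 0.21 mm
PW = 6.47 + 2.68 + 2.71 + 0.94 + 0.21 = 13.01 ≈ 13.0 mm.
Precipitation = ε × PW = 0.36 × 13.0 = 4.7 mm.

PW ≈ 13.0 mm; precipitation ≈ 4.7 mm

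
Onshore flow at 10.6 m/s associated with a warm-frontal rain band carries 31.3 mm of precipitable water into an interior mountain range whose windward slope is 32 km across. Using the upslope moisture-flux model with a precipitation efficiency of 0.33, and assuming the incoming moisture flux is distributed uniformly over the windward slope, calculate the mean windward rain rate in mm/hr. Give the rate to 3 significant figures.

Incoming column moisture flux per unit ridge length: F = V × PW = 10.6 × 31.3 = 331.78 mm·m/s.
Spread over the 32 km slope with efficiency ε = 0.33: R = ε·F/W = 0.33 × 331.78 / 32000 m = 3.421e-03 mm/s.
R = 3.421e-03 × 3600 = 12.3 mm/hr.

R ≈ 12.3 mm/hr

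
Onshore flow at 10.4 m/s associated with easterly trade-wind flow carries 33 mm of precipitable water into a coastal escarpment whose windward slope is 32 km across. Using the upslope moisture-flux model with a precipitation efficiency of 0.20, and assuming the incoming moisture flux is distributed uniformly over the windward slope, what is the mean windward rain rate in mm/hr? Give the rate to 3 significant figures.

Incoming column moisture flux per unit ridge length: F = V × PW = 10.4 × 33 = 343.2 mm·m/s.
Spread over the 32 km slope with efficiency ε = 0.20: R = ε·F/W = 0.20 × 343.2 / 32000 m = 2.145e-03 mm/s.
R = 2.145e-03 × 3600 = 7.72 mm/hr.

R ≈ 7.72 mm/hr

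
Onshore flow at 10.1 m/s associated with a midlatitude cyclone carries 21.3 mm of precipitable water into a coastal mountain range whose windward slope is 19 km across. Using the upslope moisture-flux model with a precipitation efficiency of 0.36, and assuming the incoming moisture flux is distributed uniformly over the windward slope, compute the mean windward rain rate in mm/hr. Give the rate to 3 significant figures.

R ≈ 14.7 mm/hr

Incoming column moisture flux per unit ridge length: F = V × PW = 10.1 × 21.3 = 215.13 mm·m/s.
Spread over the 19 km slope with efficiency ε = 0.36: R = ε·F/W = 0.36 × 215.13 / 19000 m = 4.076e-03 mm/s.
R = 4.076e-03 × 3600 = 14.7 mm/hr.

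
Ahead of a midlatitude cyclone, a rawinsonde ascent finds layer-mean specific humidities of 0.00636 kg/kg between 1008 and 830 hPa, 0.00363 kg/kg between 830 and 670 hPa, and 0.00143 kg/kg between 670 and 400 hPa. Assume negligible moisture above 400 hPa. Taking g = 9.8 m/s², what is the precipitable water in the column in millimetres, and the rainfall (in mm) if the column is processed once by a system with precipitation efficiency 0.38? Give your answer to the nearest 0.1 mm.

Precipitable water is the column-integrated vapour mass per unit area: PW = (1/g) Σ q̄ Δp, with q in kg/kg and Δp in Pa (1 kg/m² of water = 1 mm).
Layer 1008–830 hPa: Δp = 178 hPa = 17800 Pa, q̄ = 0.00636 kg/kg → 0.00636 × 17800 / 9.8 = 11.55 mm
Layer 830–670 hPa: Δp = 160 hPa = 16000 Pa, q̄ = 0.00363 kg/kg → 0.00363 × 16000 / 9.8 = 5.93 mm
Layer 670–400 hPa: Δp = 270 hPa = 27000 Pa, q̄ = 0.00143 kg/kg → 0.00143 × 27000 / 9.8 = 3.94 mm
PW = 11.55 + 5.93 + 3.94 = 21.42 ≈ 21.4 mm.
Rainfall = ε × PW = 0.38 × 21.4 = 8.1 mm.

PW ≈ 21.4 mm; rainfall ≈ 8.1 mm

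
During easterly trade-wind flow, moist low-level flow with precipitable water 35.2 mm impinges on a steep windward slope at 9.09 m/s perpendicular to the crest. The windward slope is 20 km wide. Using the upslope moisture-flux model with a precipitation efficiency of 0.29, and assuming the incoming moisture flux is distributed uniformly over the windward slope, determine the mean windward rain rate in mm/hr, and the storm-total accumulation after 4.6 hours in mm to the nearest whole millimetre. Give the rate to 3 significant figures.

Incoming column moisture flux per unit ridge length: F = V × PW = 9.09 × 35.2 = 319.968 mm·m/s.
Spread over the 20 km slope with efficiency ε = 0.29: R = ε·F/W = 0.29 × 319.968 / 20000 m = 4.640e-03 mm/s.
R = 4.640e-03 × 3600 = 16.7 mm/hr.
Over 4.6 h: total = 16.7 × 4.6 = 76.82 ≈ 77 mm.

R ≈ 16.7 mm/hr; total ≈ 77 mm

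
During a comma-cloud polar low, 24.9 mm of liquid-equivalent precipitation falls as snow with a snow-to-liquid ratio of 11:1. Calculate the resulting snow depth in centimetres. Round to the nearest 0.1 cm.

snow depth ≈ 27.4 cm

Snow depth = liquid × ratio = 24.9 mm × 11 = 273.9 mm = 27.4 cm.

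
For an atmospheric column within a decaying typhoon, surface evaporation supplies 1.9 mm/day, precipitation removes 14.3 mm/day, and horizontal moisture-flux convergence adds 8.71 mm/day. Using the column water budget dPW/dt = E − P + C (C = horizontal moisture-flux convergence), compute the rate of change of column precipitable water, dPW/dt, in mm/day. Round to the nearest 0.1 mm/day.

dPW/dt ≈ -3.7 mm/day

dPW/dt = E − P + C = 1.9 − 14.3 + (8.71) = -3.7 mm/day.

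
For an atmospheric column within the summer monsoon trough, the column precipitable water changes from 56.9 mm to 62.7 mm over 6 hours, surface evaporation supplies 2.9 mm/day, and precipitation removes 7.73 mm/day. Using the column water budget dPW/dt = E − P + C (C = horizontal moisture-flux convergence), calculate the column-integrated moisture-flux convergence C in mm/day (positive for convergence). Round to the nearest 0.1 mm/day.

C ≈ 28.0 mm/day

dPW/dt = (62.7 − 56.9) mm / (6/24 day) = +23.200 mm/day.
C = dPW/dt − E + P = (+23.200) − 2.9 + 7.73 = 28.0 mm/day.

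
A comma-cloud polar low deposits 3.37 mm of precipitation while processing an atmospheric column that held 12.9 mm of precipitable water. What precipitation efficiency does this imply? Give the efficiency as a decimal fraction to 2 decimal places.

ε = precipitation / PW = 3.37 / 12.9 = 0.26.

ε ≈ 0.26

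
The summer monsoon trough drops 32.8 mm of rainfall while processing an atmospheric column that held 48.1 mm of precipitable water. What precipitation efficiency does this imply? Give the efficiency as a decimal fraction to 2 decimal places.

ε ≈ 0.68

ε = rainfall / PW = 32.8 / 48.1 = 0.68.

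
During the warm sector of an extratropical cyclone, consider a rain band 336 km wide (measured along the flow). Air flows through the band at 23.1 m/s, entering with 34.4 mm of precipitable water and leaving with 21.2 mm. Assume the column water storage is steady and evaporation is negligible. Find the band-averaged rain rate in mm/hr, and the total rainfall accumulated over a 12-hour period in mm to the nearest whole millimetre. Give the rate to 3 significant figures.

R ≈ 3.27 mm/hr; total ≈ 39 mm

Column moisture flux per unit crosswind length is F = V × PW.
Inflow: F_in = 23.1 × 34.4 = 794.64 mm·m/s
Outflow: F_out = 23.1 × 21.2 = 489.72 mm·m/s
Steady-state rate R = (F_in − F_out)/L = (794.64 − 489.72) / 336000 m = 9.075e-04 mm/s.
R = 9.075e-04 × 3600 = 3.27 mm/hr.
Over 12 h: total = 3.27 × 12 = 39.24 ≈ 39 mm.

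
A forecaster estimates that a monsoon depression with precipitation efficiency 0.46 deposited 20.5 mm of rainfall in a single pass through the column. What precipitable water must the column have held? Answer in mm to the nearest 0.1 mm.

PW = rainfall / ε = 20.5 / 0.46 = 44.6 mm.

PW ≈ 44.6 mm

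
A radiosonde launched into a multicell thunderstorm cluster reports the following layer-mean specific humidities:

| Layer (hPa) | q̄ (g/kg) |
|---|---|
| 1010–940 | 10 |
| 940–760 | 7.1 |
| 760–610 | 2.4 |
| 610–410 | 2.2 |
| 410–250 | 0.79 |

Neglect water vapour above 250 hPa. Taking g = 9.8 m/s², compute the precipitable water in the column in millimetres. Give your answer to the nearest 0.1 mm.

Precipitable water is the column-integrated vapour mass per unit area: PW = (1/g) Σ q̄ Δp, with q in kg/kg and Δp in Pa (1 kg/m² of water = 1 mm).
Layer 1010–940 hPa: Δp = 70 hPa = 7000 Pa, q̄ = 0.01 kg/kg → 0.01 × 7000 / 9.8 = 7.14 mm
Layer 940–760 hPa: Δp = 180 hPa = 18000 Pa, q̄ = 0.0071 kg/kg → 0.0071 × 18000 / 9.8 = 13.04 mm
Layer 760–610 hPa: Δp = 150 hPa = 15000 Pa, q̄ = 0.0024 kg/kg → 0.0024 × 15000 / 9.8 = 3.67 mm
Layer 610–410 hPa: Δp = 200 hPa = 20000 Pa, q̄ = 0.0022 kg/kg → 0.0022 × 20000 / 9.8 = 4.49 mm
Layer 410–250 hPa: Δp = 160 hPa = 16000 Pa, q̄ = 0.00079 kg/kg → 0.00079 × 16000 / 9.8 = 1.29 mm
PW = 7.14 + 13.04 + 3.67 + 4.49 + 1.29 = 29.63 ≈ 29.6 mm.

PW ≈ 29.6 mm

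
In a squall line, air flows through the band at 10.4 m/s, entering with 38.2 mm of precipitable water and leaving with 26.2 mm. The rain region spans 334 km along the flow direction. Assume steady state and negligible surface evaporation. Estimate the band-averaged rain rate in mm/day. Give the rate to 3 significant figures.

R ≈ 32.3 mm/day

Column moisture flux per unit crosswind length is F = V × PW.
Inflow: F_in = 10.4 × 38.2 = 397.28 mm·m/s
Outflow: F_out = 10.4 × 26.2 = 272.48 mm·m/s
Steady-state rate R = (F_in − F_out)/L = (397.28 − 272.48) / 334000 m = 3.737e-04 mm/s.
R = 3.737e-04 × 3600 × 24 = 32.3 mm/day.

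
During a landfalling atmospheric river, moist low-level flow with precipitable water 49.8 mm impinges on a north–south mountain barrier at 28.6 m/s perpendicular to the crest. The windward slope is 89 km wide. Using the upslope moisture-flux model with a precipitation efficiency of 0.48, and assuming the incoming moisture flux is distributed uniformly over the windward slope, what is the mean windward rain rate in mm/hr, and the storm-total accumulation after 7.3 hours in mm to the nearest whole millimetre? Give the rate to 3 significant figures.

R ≈ 27.7 mm/hr; total ≈ 202 mm

Incoming column moisture flux per unit ridge length: F = V × PW = 28.6 × 49.8 = 1424.28 mm·m/s.
Spread over the 89 km slope with efficiency ε = 0.48: R = ε·F/W = 0.48 × 1424.28 / 89000 m = 7.682e-03 mm/s.
R = 7.682e-03 × 3600 = 27.7 mm/hr.
Over 7.3 h: total = 27.7 × 7.3 = 202.21 ≈ 202 mm.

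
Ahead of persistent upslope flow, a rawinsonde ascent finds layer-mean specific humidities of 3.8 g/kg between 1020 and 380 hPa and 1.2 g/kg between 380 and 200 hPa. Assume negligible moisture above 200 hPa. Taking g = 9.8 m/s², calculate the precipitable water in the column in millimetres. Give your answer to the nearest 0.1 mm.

PW ≈ 27.0 mm

Precipitable water is the column-integrated vapour mass per unit area: PW = (1/g) Σ q̄ Δp, with q in kg/kg and Δp in Pa (1 kg/m² of water = 1 mm).
Layer 1020–380 hPa: Δp = 640 hPa = 64000 Pa, q̄ = 0.0038 kg/kg → 0.0038 × 64000 / 9.8 = 24.82 mm
Layer 380–200 hPa: Δp = 180 hPa = 18000 Pa, q̄ = 0.0012 kg/kg → 0.0012 × 18000 / 9.8 = 2.20 mm
PW = 24.82 + 2.20 = 27.02 ≈ 27.0 mm.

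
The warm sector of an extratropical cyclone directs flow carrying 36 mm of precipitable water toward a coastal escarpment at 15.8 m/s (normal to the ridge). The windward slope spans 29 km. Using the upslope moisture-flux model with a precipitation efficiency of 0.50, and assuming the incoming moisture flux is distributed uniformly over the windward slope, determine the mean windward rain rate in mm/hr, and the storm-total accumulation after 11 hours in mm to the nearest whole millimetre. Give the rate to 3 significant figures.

Incoming column moisture flux per unit ridge length: F = V × PW = 15.8 × 36 = 568.8 mm·m/s.
Spread over the 29 km slope with efficiency ε = 0.50: R = ε·F/W = 0.50 × 568.8 / 29000 m = 9.807e-03 mm/s.
R = 9.807e-03 × 3600 = 35.3 mm/hr.
Over 11 h: total = 35.3 × 11 = 388.3 ≈ 388 mm.

R ≈ 35.3 mm/hr; total ≈ 388 mm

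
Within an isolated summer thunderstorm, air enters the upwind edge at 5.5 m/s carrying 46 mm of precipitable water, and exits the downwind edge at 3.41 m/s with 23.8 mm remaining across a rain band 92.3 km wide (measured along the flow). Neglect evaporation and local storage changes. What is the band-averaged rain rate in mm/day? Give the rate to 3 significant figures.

Column moisture flux per unit crosswind length is F = V × PW.
Inflow: F_in = 5.5 × 46 = 253 mm·m/s
Outflow: F_out = 3.41 × 23.8 = 81.158 mm·m/s
Steady-state rate R = (F_in − F_out)/L = (253 − 81.158) / 92300 m = 1.862e-03 mm/s.
R = 1.862e-03 × 3600 × 24 = 161 mm/day.

R ≈ 161 mm/day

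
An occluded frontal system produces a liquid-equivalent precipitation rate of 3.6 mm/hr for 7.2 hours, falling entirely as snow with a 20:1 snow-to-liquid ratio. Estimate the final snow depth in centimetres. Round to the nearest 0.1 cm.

Liquid-equivalent depth = 3.6 × 7.2 = 25.92 mm.
Snow depth = 25.92 mm × 20 = 518.4 mm = 51.8 cm.

snow depth ≈ 51.8 cm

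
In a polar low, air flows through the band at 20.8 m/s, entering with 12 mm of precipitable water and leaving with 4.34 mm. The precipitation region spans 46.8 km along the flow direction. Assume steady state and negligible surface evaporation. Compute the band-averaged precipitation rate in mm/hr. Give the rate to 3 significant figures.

Column moisture flux per unit crosswind length is F = V × PW.
Inflow: F_in = 20.8 × 12 = 249.6 mm·m/s
Outflow: F_out = 20.8 × 4.34 = 90.272 mm·m/s
Steady-state rate R = (F_in − F_out)/L = (249.6 − 90.272) / 46800 m = 3.404e-03 mm/s.
R = 3.404e-03 × 3600 = 12.3 mm/hr.

R ≈ 12.3 mm/hr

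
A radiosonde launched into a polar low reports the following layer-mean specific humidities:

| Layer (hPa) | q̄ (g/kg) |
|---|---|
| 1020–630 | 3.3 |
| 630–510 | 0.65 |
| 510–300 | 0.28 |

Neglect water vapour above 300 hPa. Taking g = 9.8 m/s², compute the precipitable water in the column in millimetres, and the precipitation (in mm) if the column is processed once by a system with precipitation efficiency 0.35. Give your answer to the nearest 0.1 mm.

Precipitable water is the column-integrated vapour mass per unit area: PW = (1/g) Σ q̄ Δp, with q in kg/kg and Δp in Pa (1 kg/m² of water = 1 mm).
Layer 1020–630 hPa: Δp = 390 hPa = 39000 Pa, q̄ = 0.0033 kg/kg → 0.0033 × 39000 / 9.8 = 13.13 mm
Layer 630–510 hPa: Δp = 120 hPa = 12000 Pa, q̄ = 0.00065 kg/kg → 0.00065 × 12000 / 9.8 = 0.80 mm
Layer 510–300 hPa: Δp = 210 hPa = 21000 Pa, q̄ = 0.00028 kg/kg → 0.00028 × 21000 / 9.8 = 0.60 mm
PW = 13.13 + 0.80 + 0.60 = 14.53 ≈ 14.5 mm.
Precipitation = ε × PW = 0.35 × 14.5 = 5.1 mm.

PW ≈ 14.5 mm; precipitation ≈ 5.1 mm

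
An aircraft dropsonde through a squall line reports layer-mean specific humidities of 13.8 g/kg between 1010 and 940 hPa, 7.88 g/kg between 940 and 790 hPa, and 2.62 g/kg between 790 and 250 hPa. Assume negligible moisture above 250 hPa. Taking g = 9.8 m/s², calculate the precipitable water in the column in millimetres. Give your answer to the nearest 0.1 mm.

Precipitable water is the column-integrated vapour mass per unit area: PW = (1/g) Σ q̄ Δp, with q in kg/kg and Δp in Pa (1 kg/m² of water = 1 mm).
Layer 1010–940 hPa: Δp = 70 hPa = 7000 Pa, q̄ = 0.0138 kg/kg → 0.0138 × 7000 / 9.8 = 9.86 mm
Layer 940–790 hPa: Δp = 150 hPa = 15000 Pa, q̄ = 0.00788 kg/kg → 0.00788 × 15000 / 9.8 = 12.06 mm
Layer 790–250 hPa: Δp = 540 hPa = 54000 Pa, q̄ = 0.00262 kg/kg → 0.00262 × 54000 / 9.8 = 14.44 mm
PW = 9.86 + 12.06 + 14.44 = 36.36 ≈ 36.4 mm.

PW ≈ 36.4 mm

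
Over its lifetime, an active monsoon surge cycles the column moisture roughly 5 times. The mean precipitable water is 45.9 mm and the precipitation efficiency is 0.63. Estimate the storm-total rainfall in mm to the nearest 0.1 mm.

Each cycle deposits ε × PW = 0.63 × 45.9 = 28.917 mm.
Over 5 cycles: 5 × 28.917 = 144.6 mm.

rainfall ≈ 144.6 mm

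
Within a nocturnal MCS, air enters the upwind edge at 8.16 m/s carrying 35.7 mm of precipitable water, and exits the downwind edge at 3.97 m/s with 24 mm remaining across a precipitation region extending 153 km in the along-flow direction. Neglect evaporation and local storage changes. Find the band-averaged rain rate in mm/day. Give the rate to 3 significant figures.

Column moisture flux per unit crosswind length is F = V × PW.
Inflow: F_in = 8.16 × 35.7 = 291.312 mm·m/s
Outflow: F_out = 3.97 × 24 = 95.28 mm·m/s
Steady-state rate R = (F_in − F_out)/L = (291.312 − 95.28) / 153000 m = 1.281e-03 mm/s.
R = 1.281e-03 × 3600 × 24 = 111 mm/day.

R ≈ 111 mm/day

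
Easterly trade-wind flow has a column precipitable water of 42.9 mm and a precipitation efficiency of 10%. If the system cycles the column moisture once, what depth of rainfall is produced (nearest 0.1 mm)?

rainfall ≈ 4.3 mm

Rainfall = ε × PW = 0.10 × 42.9 = 4.3 mm.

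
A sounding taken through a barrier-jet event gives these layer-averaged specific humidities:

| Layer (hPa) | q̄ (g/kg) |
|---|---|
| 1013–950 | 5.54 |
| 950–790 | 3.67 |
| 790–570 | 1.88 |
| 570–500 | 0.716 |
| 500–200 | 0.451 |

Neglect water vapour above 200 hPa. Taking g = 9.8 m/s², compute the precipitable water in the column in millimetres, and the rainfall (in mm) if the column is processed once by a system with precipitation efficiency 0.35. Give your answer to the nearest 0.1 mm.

PW ≈ 15.7 mm; rainfall ≈ 5.5 mm

Precipitable water is the column-integrated vapour mass per unit area: PW = (1/g) Σ q̄ Δp, with q in kg/kg and Δp in Pa (1 kg/m² of water = 1 mm).
Layer 1013–950 hPa: Δp = 63 hPa = 6300 Pa, q̄ = 0.00554 kg/kg → 0.00554 × 6300 / 9.8 = 3.56 mm
Layer 950–790 hPa: Δp = 160 hPa = 16000 Pa, q̄ = 0.00367 kg/kg → 0.00367 × 16000 / 9.8 = 5.99 mm
Layer 790–570 hPa: Δp = 220 hPa = 22000 Pa, q̄ = 0.00188 kg/kg → 0.00188 × 22000 / 9.8 = 4.22 mm
Layer 570–500 hPa: Δp = 70 hPa = 7000 Pa, q̄ = 0.000716 kg/kg → 0.000716 × 7000 / 9.8 = 0.51 mm
Layer 500–200 hPa: Δp = 300 hPa = 30000 Pa, q̄ = 0.000451 kg/kg → 0.000451 × 30000 / 9.8 = 1.38 mm
PW = 3.56 + 5.99 + 4.22 + 0.51 + 1.38 = 15.66 ≈ 15.7 mm.
Rainfall = ε × PW = 0.35 × 15.7 = 5.5 mm.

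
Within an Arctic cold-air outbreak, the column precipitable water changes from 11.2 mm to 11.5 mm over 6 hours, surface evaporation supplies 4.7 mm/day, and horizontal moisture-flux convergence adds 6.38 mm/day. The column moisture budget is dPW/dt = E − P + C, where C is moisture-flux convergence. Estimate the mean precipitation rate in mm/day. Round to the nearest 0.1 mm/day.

P ≈ 9.9 mm/day

dPW/dt = (11.5 − 11.2) mm / (6/24 day) = +1.200 mm/day.
P = E + C − dPW/dt = 4.7 + (6.38) − (+1.200) = 9.9 mm/day.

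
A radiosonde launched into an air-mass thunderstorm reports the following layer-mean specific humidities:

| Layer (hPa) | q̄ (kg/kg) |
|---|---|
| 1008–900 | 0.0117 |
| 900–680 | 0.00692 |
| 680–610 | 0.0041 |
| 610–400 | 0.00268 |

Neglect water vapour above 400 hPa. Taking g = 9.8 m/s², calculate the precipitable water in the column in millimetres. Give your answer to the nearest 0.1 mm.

PW ≈ 37.1 mm

Precipitable water is the column-integrated vapour mass per unit area: PW = (1/g) Σ q̄ Δp, with q in kg/kg and Δp in Pa (1 kg/m² of water = 1 mm).
Layer 1008–900 hPa: Δp = 108 hPa = 10800 Pa, q̄ = 0.0117 kg/kg → 0.0117 × 10800 / 9.8 = 12.89 mm
Layer 900–680 hPa: Δp = 220 hPa = 22000 Pa, q̄ = 0.00692 kg/kg → 0.00692 × 22000 / 9.8 = 15.53 mm
Layer 680–610 hPa: Δp = 70 hPa = 7000 Pa, q̄ = 0.0041 kg/kg → 0.0041 × 7000 / 9.8 = 2.93 mm
Layer 610–400 hPa: Δp = 210 hPa = 21000 Pa, q̄ = 0.00268 kg/kg → 0.00268 × 21000 / 9.8 = 5.74 mm
PW = 12.89 + 15.53 + 2.93 + 5.74 = 37.09 ≈ 37.1 mm.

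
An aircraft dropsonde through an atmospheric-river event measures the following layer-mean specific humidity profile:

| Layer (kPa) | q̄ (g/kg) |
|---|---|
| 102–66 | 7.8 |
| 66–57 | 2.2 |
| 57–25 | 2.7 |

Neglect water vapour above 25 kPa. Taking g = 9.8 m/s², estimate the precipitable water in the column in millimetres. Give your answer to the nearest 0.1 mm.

PW ≈ 39.5 mm

Precipitable water is the column-integrated vapour mass per unit area: PW = (1/g) Σ q̄ Δp, with q in kg/kg and Δp in Pa (1 kg/m² of water = 1 mm).
Layer 102–66 kPa: Δp = 360 hPa = 36000 Pa, q̄ = 0.0078 kg/kg → 0.0078 × 36000 / 9.8 = 28.65 mm
Layer 66–57 kPa: Δp = 90 hPa = 9000 Pa, q̄ = 0.0022 kg/kg → 0.0022 × 9000 / 9.8 = 2.02 mm
Layer 57–25 kPa: Δp = 320 hPa = 32000 Pa, q̄ = 0.0027 kg/kg → 0.0027 × 32000 / 9.8 = 8.82 mm
PW = 28.65 + 2.02 + 8.82 = 39.49 ≈ 39.5 mm.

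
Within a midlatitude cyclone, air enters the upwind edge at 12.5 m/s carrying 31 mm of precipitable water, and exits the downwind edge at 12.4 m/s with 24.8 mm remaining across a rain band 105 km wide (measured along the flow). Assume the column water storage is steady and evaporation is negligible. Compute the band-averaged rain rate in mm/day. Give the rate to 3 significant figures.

Column moisture flux per unit crosswind length is F = V × PW.
Inflow: F_in = 12.5 × 31 = 387.5 mm·m/s
Outflow: F_out = 12.4 × 24.8 = 307.52 mm·m/s
Steady-state rate R = (F_in − F_out)/L = (387.5 − 307.52) / 105000 m = 7.617e-04 mm/s.
R = 7.617e-04 × 3600 × 24 = 65.8 mm/day.

R ≈ 65.8 mm/day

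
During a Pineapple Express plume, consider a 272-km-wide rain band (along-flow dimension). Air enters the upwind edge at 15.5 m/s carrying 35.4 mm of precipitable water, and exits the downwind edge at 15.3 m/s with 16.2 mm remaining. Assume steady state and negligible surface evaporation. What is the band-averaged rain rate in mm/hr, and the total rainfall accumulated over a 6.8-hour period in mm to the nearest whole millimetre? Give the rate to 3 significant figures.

Column moisture flux per unit crosswind length is F = V × PW.
Inflow: F_in = 15.5 × 35.4 = 548.7 mm·m/s
Outflow: F_out = 15.3 × 16.2 = 247.86 mm·m/s
Steady-state rate R = (F_in − F_out)/L = (548.7 − 247.86) / 272000 m = 1.106e-03 mm/s.
R = 1.106e-03 × 3600 = 3.98 mm/hr.
Over 6.8 h: total = 3.98 × 6.8 = 27.064 ≈ 27 mm.

R ≈ 3.98 mm/hr; total ≈ 27 mm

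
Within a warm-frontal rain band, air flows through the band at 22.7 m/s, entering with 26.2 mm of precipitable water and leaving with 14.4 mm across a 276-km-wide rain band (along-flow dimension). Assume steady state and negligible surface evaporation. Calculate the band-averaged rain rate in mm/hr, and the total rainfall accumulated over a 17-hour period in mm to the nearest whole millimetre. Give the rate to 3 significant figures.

Column moisture flux per unit crosswind length is F = V × PW.
Inflow: F_in = 22.7 × 26.2 = 594.74 mm·m/s
Outflow: F_out = 22.7 × 14.4 = 326.88 mm·m/s
Steady-state rate R = (F_in − F_out)/L = (594.74 − 326.88) / 276000 m = 9.705e-04 mm/s.
R = 9.705e-04 × 3600 = 3.49 mm/hr.
Over 17 h: total = 3.49 × 17 = 59.33 ≈ 59 mm.

R ≈ 3.49 mm/hr; total ≈ 59 mm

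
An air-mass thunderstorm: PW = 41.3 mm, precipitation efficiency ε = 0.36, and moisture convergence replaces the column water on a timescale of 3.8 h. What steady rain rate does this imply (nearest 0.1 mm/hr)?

Each overturning extracts ε × PW = 0.36 × 41.3 = 14.868 mm.
Rate = ε·PW / τ = 14.868 / 3.8 h = 3.9 mm/hr.

R ≈ 3.9 mm/hr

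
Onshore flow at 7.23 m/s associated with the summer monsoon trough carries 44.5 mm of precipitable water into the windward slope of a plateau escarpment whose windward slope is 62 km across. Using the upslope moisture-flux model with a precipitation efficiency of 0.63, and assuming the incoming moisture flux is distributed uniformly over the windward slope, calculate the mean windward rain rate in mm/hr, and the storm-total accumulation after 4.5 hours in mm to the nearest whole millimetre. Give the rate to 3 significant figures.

R ≈ 11.8 mm/hr; total ≈ 53 mm

Incoming column moisture flux per unit ridge length: F = V × PW = 7.23 × 44.5 = 321.735 mm·m/s.
Spread over the 62 km slope with efficiency ε = 0.63: R = ε·F/W = 0.63 × 321.735 / 62000 m = 3.269e-03 mm/s.
R = 3.269e-03 × 3600 = 11.8 mm/hr.
Over 4.5 h: total = 11.8 × 4.5 = 53.1 ≈ 53 mm.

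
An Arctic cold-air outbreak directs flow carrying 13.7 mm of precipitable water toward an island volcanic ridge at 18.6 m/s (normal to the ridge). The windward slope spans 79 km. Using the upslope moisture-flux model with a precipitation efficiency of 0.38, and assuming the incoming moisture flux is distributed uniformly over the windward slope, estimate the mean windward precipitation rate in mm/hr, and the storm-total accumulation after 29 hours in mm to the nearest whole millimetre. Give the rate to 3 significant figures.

Incoming column moisture flux per unit ridge length: F = V × PW = 18.6 × 13.7 = 254.82 mm·m/s.
Spread over the 79 km slope with efficiency ε = 0.38: R = ε·F/W = 0.38 × 254.82 / 79000 m = 1.226e-03 mm/s.
R = 1.226e-03 × 3600 = 4.41 mm/hr.
Over 29 h: total = 4.41 × 29 = 127.89 ≈ 128 mm.

R ≈ 4.41 mm/hr; total ≈ 128 mm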